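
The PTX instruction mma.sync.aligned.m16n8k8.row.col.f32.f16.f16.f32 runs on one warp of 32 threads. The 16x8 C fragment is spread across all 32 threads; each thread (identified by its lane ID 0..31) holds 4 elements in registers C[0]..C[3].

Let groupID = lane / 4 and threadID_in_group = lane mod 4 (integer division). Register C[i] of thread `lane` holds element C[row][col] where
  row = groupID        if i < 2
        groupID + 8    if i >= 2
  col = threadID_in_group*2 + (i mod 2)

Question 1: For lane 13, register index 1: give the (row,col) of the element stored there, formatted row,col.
lane 13→13/4=3, 13 mod 4=1
i=1  r:3+0→3  c:2·1+1→3

3,3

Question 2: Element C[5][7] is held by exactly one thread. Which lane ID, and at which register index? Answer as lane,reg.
r=5->g=5,rb=0  c=7->t=3,b0=1
L=5*4+3=23  i=0*2+1=1

23,1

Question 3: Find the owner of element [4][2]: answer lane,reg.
r=4⇒gr=4,Rb=0  c=2⇒th=1,odd=0
L=4*4+1=17  i=0*2+0=0

17,0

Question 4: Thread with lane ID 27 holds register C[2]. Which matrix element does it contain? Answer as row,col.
lane 27: grp=6 (27/4), tig=3 (27%4)
i=2: r=6+8=14, c=3*2+0=6

14,6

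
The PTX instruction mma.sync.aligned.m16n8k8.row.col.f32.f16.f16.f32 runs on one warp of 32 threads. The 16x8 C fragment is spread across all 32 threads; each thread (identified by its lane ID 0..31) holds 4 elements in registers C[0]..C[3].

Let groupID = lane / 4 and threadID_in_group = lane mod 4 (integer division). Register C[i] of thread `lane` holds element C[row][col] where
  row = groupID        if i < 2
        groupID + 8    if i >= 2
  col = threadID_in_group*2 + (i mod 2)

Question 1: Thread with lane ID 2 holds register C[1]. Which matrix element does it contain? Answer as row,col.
0,5

lane 2: g=0 (2/4), t=2 (2%4)
i=1: r=0+0=0, c=2*2+1=5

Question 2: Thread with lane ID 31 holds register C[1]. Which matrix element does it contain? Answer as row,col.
31: g=7,t=3
[1] (7+0,3*2+1) = (7,7)

7,7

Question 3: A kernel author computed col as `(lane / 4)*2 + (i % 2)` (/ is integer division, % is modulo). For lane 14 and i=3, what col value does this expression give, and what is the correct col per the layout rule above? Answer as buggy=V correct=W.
buggy=7 correct=5

`(lane / 4)*2 + (i % 2)`[14,3]⇒7
14: gr=3,th=2
[3] (3+8,2*2+1) = (11,5)
col: 7 vs 5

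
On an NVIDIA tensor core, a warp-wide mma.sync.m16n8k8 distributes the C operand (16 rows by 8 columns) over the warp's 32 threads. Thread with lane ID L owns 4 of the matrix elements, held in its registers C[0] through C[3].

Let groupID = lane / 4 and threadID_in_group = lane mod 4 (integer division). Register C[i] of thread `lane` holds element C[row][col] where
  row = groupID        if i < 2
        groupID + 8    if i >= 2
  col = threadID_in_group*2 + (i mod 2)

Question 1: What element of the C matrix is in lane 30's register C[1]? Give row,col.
7,5

lane 30: G=7 (30/4), T=2 (30%4)
i=1: r=7+0=7, c=2*2+1=5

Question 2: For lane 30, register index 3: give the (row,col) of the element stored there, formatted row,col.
lane 30->30/4=7, 30 mod 4=2
i=3  r:7+8->15  c:2·2+1->5

15,5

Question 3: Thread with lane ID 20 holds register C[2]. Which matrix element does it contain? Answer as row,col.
L=20->g=20>>2=5, t=20&3=0
[2]->row 5+8=13  col 0·2+0=0

13,0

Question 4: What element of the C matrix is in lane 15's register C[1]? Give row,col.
lane 15⇒15/4=3, 15 mod 4=3
i=1  r:3+0⇒3  c:2·3+1⇒7

3,7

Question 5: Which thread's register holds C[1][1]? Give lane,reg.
r=1->g=1,rb=0  c=1->t=0,b0=1
L=1*4+0=4  i=0*2+1=1

4,1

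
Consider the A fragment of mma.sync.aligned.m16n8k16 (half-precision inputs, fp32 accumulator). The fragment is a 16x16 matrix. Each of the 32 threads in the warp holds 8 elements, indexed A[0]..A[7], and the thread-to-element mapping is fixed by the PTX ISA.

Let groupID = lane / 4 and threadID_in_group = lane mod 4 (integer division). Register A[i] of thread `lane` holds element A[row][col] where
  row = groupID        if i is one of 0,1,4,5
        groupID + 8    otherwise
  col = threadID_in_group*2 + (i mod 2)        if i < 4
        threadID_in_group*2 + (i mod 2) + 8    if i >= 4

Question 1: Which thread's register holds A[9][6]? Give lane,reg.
r: 9->gid=1,r8=1  c: 6->c8=0,tid=3,i&1=0
L=1*4+3=7  i=0*4+1*2+0=2

7,2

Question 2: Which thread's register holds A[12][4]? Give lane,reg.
18,2

r: 12->gid=4,r8=1  c: 4->c8=0,tid=2,i&1=0
L=4*4+2=18  i=0*4+1*2+0=2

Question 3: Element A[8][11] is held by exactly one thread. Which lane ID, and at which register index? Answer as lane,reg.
r=8→G=0,rhi=1  c=11→chi=1,T=1,p=1
L=0*4+1=1  i=1*4+1*2+1=7

1,7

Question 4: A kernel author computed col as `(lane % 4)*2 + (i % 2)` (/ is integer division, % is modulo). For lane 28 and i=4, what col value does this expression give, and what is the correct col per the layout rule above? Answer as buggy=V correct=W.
`(lane % 4)*2 + (i % 2)`[28,4]⇒0
L=28⇒gr=28>>2=7, th=28&3=0
[4]⇒row 7+0=7  col 0·2+0+8=8
col: 0 vs 8

buggy=0 correct=8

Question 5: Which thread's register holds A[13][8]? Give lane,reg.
20,6

r: 13->gid=5,r8=1  c: 8->c8=1,tid=0,i&1=0
L=5*4+0=20  i=1*4+1*2+0=6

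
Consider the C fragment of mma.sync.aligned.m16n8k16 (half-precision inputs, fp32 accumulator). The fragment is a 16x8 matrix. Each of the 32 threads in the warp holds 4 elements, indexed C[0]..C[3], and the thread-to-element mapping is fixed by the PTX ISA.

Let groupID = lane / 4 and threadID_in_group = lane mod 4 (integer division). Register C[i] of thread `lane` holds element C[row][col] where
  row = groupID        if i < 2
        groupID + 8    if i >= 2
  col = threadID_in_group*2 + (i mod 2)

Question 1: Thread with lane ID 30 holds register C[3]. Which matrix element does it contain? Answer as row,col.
15,5

lane 30⇒30/4=7, 30 mod 4=2
i=3  r:7+8⇒15  c:2·2+1⇒5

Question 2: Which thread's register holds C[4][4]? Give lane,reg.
r=4⇒gr=4,Rb=0  c=4⇒th=2,odd=0
L=4*4+2=18  i=0*2+0=0

18,0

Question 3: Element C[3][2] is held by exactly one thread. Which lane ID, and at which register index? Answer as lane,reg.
13,0

r:3=>grp=3,rB=0  c:2=>tig=1,lo=0
L=3*4+1=13  i=0*2+0=0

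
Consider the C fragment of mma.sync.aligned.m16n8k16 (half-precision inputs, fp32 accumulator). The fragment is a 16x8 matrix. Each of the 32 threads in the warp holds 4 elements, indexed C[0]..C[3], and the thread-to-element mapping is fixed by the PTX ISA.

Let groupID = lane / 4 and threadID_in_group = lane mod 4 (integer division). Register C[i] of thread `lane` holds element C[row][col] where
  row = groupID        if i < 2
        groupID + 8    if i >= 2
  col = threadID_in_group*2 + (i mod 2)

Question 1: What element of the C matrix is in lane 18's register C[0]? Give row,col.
4,4

lane 18: gr=4 (18/4), th=2 (18%4)
i=0: r=4+0=4, c=2*2+0=4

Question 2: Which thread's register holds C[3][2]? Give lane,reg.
r=3⇒gr=3,Rb=0  c=2⇒th=1,odd=0
L=3*4+1=13  i=0*2+0=0

13,0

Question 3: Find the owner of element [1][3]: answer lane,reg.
5,1

r=1->g=1,rb=0  c=3->t=1,b0=1
L=1*4+1=5  i=0*2+1=1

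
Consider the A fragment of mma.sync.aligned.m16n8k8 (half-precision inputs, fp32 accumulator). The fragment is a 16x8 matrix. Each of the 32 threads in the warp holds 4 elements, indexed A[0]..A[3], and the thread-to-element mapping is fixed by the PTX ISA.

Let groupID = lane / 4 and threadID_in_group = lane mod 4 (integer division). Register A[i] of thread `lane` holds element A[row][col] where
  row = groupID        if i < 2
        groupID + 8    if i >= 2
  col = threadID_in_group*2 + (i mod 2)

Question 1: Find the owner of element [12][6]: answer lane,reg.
r:12=>grp=4,rB=1  c:6=>tig=3,lo=0
L=4*4+3=19  i=1*2+0=2

19,2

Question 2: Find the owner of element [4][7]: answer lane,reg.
r=4→G=4,rhi=0  c=7→T=3,p=1
L=4*4+3=19  i=0*2+1=1

19,1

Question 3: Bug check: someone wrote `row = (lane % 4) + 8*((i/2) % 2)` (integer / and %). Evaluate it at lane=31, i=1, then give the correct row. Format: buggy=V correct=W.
`(lane % 4) + 8*((i/2) % 2)`[31,1]→3
lane 31: G=7 (31/4), T=3 (31%4)
i=1: r=7+0=7, c=3*2+1=7
row: 3 vs 7

buggy=3 correct=7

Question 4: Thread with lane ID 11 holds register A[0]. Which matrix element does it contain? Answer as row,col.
11: gid=2,tid=3
[0] (2+0,3*2+0) = (2,6)

2,6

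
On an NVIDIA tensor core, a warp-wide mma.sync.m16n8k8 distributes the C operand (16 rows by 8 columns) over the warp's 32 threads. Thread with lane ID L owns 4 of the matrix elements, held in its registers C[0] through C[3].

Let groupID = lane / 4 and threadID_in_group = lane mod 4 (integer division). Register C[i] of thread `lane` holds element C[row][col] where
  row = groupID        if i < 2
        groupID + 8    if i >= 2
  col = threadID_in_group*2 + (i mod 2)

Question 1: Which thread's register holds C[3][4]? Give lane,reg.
r=3->g=3,rb=0  c=4->t=2,b0=0
L=3*4+2=14  i=0*2+0=0

14,0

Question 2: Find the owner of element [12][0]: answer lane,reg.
r: 12->gid=4,r8=1  c: 0->tid=0,i&1=0
L=4*4+0=16  i=1*2+0=2

16,2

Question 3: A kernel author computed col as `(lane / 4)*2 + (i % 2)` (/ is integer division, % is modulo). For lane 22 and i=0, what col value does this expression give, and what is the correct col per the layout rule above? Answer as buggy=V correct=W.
buggy=10 correct=4

`(lane / 4)*2 + (i % 2)`[22,0]⇒10
lane 22⇒22/4=5, 22 mod 4=2
i=0  r:5+0⇒5  c:2·2+0⇒4
col: 10 vs 4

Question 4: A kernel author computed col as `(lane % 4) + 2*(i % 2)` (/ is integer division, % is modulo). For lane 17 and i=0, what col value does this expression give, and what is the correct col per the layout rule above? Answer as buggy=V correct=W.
buggy=1 correct=2

`(lane % 4) + 2*(i % 2)`[17,0]⇒1
L=17⇒gr=17>>2=4, th=17&3=1
[0]⇒row 4+0=4  col 1·2+0=2
col: 1 vs 2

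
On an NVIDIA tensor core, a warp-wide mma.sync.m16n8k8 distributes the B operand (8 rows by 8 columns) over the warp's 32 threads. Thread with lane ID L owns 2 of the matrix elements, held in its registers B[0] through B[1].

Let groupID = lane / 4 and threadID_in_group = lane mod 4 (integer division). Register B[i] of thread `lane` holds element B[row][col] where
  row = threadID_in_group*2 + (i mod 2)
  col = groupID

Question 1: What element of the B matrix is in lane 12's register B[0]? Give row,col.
0,3

lane 12: grp=3 (12/4), tig=0 (12%4)
i=0: r=0*2+0=0, c=grp=3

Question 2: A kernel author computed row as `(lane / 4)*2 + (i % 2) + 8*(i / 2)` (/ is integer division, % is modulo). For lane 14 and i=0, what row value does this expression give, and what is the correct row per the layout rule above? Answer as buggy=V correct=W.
`(lane / 4)*2 + (i % 2) + 8*(i / 2)`[14,0]⇒6
lane 14⇒14/4=3, 14 mod 4=2
i=0  r:2·2+0⇒4  c:3
row: 6 vs 4

buggy=6 correct=4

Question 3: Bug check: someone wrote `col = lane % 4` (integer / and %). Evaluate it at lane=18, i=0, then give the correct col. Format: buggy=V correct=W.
`lane % 4`[18,0]=>2
lane 18: grp=4 (18/4), tig=2 (18%4)
i=0: r=2*2+0=4, c=grp=4
col: 2 vs 4

buggy=2 correct=4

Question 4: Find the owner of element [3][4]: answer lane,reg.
17,1

c:4=>grp=4  r:3=>tig=1,lo=1
L=4*4+1=17  i=1=1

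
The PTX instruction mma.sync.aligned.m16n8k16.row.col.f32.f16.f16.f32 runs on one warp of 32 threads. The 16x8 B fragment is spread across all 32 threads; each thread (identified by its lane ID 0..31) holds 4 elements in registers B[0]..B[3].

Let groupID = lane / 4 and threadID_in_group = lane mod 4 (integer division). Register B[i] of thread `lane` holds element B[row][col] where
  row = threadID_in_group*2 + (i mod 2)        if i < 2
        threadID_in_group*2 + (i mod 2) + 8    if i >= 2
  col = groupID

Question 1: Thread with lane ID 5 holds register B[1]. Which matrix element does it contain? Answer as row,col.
5: gr=1,th=1
[1] (1*2+1+0,1) = (3,1)

3,1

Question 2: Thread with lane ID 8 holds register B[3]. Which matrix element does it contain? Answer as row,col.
9,2

8: G=2,T=0
[3] (0*2+1+8,2) = (9,2)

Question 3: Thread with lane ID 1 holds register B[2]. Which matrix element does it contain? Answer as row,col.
10,0

1: gr=0,th=1
[2] (1*2+0+8,0) = (10,0)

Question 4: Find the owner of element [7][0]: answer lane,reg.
3,1

c:0=>grp=0  r:7=>rB=0,tig=3,lo=1
L=0*4+3=3  i=0*2+1=1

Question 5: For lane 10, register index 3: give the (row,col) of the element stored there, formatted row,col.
lane 10: g=2 (10/4), t=2 (10%4)
i=3: r=2*2+1+8=13, c=g=2

13,2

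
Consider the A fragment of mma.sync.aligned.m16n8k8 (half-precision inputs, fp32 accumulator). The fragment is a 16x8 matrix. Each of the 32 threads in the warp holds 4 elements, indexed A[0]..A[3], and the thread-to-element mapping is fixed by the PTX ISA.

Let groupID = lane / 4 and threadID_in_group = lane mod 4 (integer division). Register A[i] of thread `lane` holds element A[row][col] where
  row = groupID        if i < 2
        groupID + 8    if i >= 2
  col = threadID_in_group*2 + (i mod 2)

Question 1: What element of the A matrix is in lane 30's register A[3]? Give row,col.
15,5

30: G=7,T=2
[3] (7+8,2*2+1) = (15,5)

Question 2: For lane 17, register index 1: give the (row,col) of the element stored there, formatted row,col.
4,3

lane 17: grp=4 (17/4), tig=1 (17%4)
i=1: r=4+0=4, c=1*2+1=3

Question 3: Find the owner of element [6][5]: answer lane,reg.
26,1

r=6->g=6,rb=0  c=5->t=2,b0=1
L=6*4+2=26  i=0*2+1=1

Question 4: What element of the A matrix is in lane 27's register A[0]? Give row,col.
L=27->gid=27>>2=6, tid=27&3=3
[0]->row 6+0=6  col 3·2+0=6

6,6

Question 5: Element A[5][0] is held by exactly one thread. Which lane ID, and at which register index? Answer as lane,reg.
20,0

r: 5->gid=5,r8=0  c: 0->tid=0,i&1=0
L=5*4+0=20  i=0*2+0=0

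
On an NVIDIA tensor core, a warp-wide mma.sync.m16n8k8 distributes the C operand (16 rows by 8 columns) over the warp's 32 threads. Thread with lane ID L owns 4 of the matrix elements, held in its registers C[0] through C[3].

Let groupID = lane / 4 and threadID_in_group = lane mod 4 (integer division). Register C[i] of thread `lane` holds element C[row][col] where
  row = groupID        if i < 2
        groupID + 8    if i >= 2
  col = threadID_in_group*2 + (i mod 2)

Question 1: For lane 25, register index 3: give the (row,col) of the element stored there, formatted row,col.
14,3

25: gr=6,th=1
[3] (6+8,1*2+1) = (14,3)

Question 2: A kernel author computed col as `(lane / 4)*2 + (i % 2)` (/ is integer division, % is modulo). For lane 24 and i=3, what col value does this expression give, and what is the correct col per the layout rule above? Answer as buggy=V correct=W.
`(lane / 4)*2 + (i % 2)`[24,3]->13
lane 24->24/4=6, 24 mod 4=0
i=3  r:6+8->14  c:2·0+1->1
col: 13 vs 1

buggy=13 correct=1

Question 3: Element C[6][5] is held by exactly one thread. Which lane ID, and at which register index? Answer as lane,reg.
r=6⇒gr=6,Rb=0  c=5⇒th=2,odd=1
L=6*4+2=26  i=0*2+1=1

26,1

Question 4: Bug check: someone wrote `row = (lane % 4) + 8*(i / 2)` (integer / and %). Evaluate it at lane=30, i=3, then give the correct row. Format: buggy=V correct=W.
buggy=10 correct=15

`(lane % 4) + 8*(i / 2)`[30,3]->10
lane 30: g=7 (30/4), t=2 (30%4)
i=3: r=7+8=15, c=2*2+1=5
row: 10 vs 15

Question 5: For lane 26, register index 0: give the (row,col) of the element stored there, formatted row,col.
26: grp=6,tig=2
[0] (6+0,2*2+0) = (6,4)

6,4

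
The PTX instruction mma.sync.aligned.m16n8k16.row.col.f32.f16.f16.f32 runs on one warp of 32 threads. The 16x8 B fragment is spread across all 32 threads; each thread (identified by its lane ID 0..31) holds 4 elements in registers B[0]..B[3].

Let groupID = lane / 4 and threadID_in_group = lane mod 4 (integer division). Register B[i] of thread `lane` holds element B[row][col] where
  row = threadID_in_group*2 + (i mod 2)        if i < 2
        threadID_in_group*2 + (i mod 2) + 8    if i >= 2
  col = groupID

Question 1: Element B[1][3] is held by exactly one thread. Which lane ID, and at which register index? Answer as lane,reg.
12,1

c=3->g=3  r=1->rb=0,t=0,b0=1
L=3*4+0=12  i=0*2+1=1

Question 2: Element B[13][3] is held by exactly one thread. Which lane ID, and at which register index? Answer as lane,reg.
c=3->g=3  r=13->rb=1,t=2,b0=1
L=3*4+2=14  i=1*2+1=3

14,3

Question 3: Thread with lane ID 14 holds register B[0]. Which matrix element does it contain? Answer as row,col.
lane 14→14/4=3, 14 mod 4=2
i=0  r:2·2+0+0→4  c:3

4,3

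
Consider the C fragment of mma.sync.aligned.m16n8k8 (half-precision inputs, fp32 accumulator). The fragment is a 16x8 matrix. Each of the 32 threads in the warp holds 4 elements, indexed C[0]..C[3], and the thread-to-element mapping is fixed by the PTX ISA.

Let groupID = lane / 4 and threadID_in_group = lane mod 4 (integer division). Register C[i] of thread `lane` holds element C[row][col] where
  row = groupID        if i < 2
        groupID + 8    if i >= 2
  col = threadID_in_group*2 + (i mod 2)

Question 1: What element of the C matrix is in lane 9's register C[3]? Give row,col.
10,3

9: gid=2,tid=1
[3] (2+8,1*2+1) = (10,3)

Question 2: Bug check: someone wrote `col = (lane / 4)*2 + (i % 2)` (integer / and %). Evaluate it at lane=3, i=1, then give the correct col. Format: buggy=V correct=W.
`(lane / 4)*2 + (i % 2)`[3,1]->1
lane 3->3/4=0, 3 mod 4=3
i=1  r:0+0->0  c:2·3+1->7
col: 1 vs 7

buggy=1 correct=7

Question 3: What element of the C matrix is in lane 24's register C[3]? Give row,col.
14,1

L=24->g=24>>2=6, t=24&3=0
[3]->row 6+8=14  col 0·2+1=1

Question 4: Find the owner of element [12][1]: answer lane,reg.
r=12->g=4,rb=1  c=1->t=0,b0=1
L=4*4+0=16  i=1*2+1=3

16,3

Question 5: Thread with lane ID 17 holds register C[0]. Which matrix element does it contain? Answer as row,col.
4,2

lane 17: gr=4 (17/4), th=1 (17%4)
i=0: r=4+0=4, c=1*2+0=2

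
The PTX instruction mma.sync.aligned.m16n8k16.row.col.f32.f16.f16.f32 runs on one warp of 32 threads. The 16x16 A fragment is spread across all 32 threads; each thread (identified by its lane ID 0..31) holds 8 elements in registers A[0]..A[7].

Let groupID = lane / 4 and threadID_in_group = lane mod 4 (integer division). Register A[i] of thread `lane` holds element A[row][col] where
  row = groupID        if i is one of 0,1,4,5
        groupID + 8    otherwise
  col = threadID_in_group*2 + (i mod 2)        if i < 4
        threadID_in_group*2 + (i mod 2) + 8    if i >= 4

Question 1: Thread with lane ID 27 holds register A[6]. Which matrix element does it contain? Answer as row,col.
14,14

lane 27: grp=6 (27/4), tig=3 (27%4)
i=6: r=6+8=14, c=3*2+0+8=14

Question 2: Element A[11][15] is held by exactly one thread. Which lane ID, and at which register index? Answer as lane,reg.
15,7

r: 11->gid=3,r8=1  c: 15->c8=1,tid=3,i&1=1
L=3*4+3=15  i=1*4+1*2+1=7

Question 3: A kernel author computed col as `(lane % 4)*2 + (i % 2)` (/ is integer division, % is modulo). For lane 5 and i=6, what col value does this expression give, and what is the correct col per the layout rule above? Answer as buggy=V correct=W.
`(lane % 4)*2 + (i % 2)`[5,6]->2
lane 5->5/4=1, 5 mod 4=1
i=6  r:1+8->9  c:2·1+0+8->10
col: 2 vs 10

buggy=2 correct=10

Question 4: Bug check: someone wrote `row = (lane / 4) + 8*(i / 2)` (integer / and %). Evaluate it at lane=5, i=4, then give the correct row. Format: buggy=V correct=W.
`(lane / 4) + 8*(i / 2)`[5,4]→17
lane 5→5/4=1, 5 mod 4=1
i=4  r:1+0→1  c:2·1+0+8→10
row: 17 vs 1

buggy=17 correct=1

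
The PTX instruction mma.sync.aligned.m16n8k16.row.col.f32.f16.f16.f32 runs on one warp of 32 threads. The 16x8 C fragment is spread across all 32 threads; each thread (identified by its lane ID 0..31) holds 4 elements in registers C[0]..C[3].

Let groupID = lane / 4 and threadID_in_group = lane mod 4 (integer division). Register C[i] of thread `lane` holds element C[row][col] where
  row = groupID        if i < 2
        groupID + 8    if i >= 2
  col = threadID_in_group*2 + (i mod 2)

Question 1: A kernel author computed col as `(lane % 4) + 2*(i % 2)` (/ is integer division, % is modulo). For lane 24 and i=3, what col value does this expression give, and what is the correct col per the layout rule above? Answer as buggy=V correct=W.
`(lane % 4) + 2*(i % 2)`[24,3]=>2
L=24=>grp=24>>2=6, tig=24&3=0
[3]=>row 6+8=14  col 0·2+1=1
col: 2 vs 1

buggy=2 correct=1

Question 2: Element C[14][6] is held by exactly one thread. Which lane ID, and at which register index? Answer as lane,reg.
27,2

r=14→G=6,rhi=1  c=6→T=3,p=0
L=6*4+3=27  i=1*2+0=2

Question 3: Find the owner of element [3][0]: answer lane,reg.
r=3→G=3,rhi=0  c=0→T=0,p=0
L=3*4+0=12  i=0*2+0=0

12,0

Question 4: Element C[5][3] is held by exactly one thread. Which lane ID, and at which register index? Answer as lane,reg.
r=5->g=5,rb=0  c=3->t=1,b0=1
L=5*4+1=21  i=0*2+1=1

21,1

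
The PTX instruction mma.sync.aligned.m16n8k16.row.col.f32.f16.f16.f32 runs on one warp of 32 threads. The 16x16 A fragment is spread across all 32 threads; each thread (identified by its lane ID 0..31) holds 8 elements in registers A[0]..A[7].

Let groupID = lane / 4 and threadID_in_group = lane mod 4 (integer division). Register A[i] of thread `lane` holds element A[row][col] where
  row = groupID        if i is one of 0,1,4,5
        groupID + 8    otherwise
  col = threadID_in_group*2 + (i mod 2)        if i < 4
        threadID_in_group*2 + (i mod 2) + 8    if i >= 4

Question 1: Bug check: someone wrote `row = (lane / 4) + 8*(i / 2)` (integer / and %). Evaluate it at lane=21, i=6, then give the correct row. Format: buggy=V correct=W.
`(lane / 4) + 8*(i / 2)`[21,6]->29
lane 21->21/4=5, 21 mod 4=1
i=6  r:5+8->13  c:2·1+0+8->10
row: 29 vs 13

buggy=29 correct=13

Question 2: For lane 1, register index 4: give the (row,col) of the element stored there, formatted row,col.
0,10

lane 1: gr=0 (1/4), th=1 (1%4)
i=4: r=0+0=0, c=1*2+0+8=10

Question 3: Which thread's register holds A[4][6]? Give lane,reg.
r=4⇒gr=4,Rb=0  c=6⇒Cb=0,th=3,odd=0
L=4*4+3=19  i=0*4+0*2+0=0

19,0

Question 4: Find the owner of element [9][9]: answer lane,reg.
4,7

r=9→G=1,rhi=1  c=9→chi=1,T=0,p=1
L=1*4+0=4  i=1*4+1*2+1=7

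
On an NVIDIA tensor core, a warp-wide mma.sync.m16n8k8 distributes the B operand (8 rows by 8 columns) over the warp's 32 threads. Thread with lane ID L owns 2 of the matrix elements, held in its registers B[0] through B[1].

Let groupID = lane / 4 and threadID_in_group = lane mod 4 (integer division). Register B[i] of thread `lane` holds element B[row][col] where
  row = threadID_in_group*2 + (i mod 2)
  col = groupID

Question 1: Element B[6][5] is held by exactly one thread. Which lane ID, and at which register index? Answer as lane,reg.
c:5=>grp=5  r:6=>tig=3,lo=0
L=5*4+3=23  i=0=0

23,0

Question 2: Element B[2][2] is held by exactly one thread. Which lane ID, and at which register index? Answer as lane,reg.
c: 2->gid=2  r: 2->tid=1,i&1=0
L=2*4+1=9  i=0=0

9,0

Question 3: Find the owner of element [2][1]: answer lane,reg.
5,0

c=1⇒gr=1  r=2⇒th=1,odd=0
L=1*4+1=5  i=0=0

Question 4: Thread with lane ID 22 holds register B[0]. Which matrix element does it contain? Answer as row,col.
4,5

22: grp=5,tig=2
[0] (2*2+0,5) = (4,5)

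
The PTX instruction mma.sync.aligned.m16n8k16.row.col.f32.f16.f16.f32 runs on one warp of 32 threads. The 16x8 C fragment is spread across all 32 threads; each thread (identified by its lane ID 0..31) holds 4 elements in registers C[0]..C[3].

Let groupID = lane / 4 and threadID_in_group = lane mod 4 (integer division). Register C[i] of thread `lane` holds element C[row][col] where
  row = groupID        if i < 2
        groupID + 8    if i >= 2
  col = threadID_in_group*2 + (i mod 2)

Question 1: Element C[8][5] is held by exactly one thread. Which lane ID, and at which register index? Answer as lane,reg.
r:8=>grp=0,rB=1  c:5=>tig=2,lo=1
L=0*4+2=2  i=1*2+1=3

2,3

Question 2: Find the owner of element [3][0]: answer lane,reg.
12,0

r: 3->gid=3,r8=0  c: 0->tid=0,i&1=0
L=3*4+0=12  i=0*2+0=0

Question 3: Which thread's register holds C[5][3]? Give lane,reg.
r:5=>grp=5,rB=0  c:3=>tig=1,lo=1
L=5*4+1=21  i=0*2+1=1

21,1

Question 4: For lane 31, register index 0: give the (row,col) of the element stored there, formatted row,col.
7,6

lane 31->31/4=7, 31 mod 4=3
i=0  r:7+0->7  c:2·3+0->6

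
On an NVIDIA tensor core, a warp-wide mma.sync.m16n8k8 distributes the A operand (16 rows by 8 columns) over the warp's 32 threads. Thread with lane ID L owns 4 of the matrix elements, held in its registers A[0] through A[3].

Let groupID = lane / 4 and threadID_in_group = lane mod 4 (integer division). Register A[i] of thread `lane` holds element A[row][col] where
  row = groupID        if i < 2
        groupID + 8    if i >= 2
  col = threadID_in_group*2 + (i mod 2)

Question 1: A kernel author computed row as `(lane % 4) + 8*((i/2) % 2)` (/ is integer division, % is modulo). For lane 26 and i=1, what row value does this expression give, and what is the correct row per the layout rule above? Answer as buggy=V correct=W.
`(lane % 4) + 8*((i/2) % 2)`[26,1]->2
lane 26->26/4=6, 26 mod 4=2
i=1  r:6+0->6  c:2·2+1->5
row: 2 vs 6

buggy=2 correct=6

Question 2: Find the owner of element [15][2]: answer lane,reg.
29,2

r=15->g=7,rb=1  c=2->t=1,b0=0
L=7*4+1=29  i=1*2+0=2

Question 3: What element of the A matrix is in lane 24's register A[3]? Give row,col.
24: G=6,T=0
[3] (6+8,0*2+1) = (14,1)

14,1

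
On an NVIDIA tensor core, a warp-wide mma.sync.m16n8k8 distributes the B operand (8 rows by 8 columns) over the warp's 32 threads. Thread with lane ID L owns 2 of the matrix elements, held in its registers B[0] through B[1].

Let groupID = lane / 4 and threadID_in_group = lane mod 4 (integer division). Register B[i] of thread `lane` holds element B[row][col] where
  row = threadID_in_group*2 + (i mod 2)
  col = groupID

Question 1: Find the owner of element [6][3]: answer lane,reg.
c=3->g=3  r=6->t=3,b0=0
L=3*4+3=15  i=0=0

15,0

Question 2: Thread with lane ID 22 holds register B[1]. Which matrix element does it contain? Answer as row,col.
22: G=5,T=2
[1] (2*2+1,5) = (5,5)

5,5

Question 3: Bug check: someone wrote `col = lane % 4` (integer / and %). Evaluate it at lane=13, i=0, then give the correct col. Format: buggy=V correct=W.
`lane % 4`[13,0]=>1
lane 13=>13/4=3, 13 mod 4=1
i=0  r:2·1+0=>2  c:3
col: 1 vs 3

buggy=1 correct=3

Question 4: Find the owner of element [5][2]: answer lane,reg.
10,1

c:2=>grp=2  r:5=>tig=2,lo=1
L=2*4+2=10  i=1=1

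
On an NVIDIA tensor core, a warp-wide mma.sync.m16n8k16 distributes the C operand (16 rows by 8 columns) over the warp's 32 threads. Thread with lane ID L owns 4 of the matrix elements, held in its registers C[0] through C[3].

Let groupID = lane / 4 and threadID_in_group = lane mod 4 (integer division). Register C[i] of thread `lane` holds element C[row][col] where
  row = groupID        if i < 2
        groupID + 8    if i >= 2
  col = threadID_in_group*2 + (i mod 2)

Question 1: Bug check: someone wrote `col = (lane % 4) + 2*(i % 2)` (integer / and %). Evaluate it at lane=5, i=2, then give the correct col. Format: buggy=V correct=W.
`(lane % 4) + 2*(i % 2)`[5,2]→1
5: G=1,T=1
[2] (1+8,1*2+0) = (9,2)
col: 1 vs 2

buggy=1 correct=2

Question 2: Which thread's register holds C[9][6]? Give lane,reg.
r=9→G=1,rhi=1  c=6→T=3,p=0
L=1*4+3=7  i=1*2+0=2

7,2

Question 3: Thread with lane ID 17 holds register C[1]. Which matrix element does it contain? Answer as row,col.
L=17→G=17>>2=4, T=17&3=1
[1]→row 4+0=4  col 1·2+1=3

4,3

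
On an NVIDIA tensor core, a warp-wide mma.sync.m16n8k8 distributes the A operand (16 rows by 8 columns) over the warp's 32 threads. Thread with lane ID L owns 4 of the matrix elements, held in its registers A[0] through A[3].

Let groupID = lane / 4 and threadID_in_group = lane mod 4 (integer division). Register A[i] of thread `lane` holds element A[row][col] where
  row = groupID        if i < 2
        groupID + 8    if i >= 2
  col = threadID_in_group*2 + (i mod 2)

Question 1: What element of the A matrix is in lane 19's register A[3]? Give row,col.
lane 19: gid=4 (19/4), tid=3 (19%4)
i=3: r=4+8=12, c=3*2+1=7

12,7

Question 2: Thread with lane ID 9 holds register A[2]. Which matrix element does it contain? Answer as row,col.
lane 9=>9/4=2, 9 mod 4=1
i=2  r:2+8=>10  c:2·1+0=>2

10,2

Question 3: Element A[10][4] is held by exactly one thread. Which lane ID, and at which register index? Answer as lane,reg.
r=10→G=2,rhi=1  c=4→T=2,p=0
L=2*4+2=10  i=1*2+0=2

10,2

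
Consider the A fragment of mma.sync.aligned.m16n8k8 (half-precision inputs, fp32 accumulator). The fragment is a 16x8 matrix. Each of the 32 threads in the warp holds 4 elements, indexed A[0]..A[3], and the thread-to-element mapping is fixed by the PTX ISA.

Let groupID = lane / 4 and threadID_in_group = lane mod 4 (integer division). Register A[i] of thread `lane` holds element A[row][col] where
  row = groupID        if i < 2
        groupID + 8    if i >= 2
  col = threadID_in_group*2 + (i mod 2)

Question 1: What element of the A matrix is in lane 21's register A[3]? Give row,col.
lane 21→21/4=5, 21 mod 4=1
i=3  r:5+8→13  c:2·1+1→3

13,3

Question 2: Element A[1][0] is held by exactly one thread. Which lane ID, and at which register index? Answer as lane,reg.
4,0

r=1->g=1,rb=0  c=0->t=0,b0=0
L=1*4+0=4  i=0*2+0=0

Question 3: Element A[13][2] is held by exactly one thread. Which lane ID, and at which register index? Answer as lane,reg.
21,2

r=13→G=5,rhi=1  c=2→T=1,p=0
L=5*4+1=21  i=1*2+0=2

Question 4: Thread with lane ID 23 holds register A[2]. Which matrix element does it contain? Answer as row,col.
13,6

lane 23->23/4=5, 23 mod 4=3
i=2  r:5+8->13  c:2·3+0->6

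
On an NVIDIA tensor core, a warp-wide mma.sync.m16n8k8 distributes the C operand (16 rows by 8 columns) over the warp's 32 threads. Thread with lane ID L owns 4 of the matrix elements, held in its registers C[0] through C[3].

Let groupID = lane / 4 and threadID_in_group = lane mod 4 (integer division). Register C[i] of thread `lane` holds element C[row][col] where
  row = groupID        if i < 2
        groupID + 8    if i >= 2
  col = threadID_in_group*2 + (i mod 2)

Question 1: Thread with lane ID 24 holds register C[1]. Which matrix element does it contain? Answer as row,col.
lane 24: G=6 (24/4), T=0 (24%4)
i=1: r=6+0=6, c=0*2+1=1

6,1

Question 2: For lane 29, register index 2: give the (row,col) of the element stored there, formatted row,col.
29: gr=7,th=1
[2] (7+8,1*2+0) = (15,2)

15,2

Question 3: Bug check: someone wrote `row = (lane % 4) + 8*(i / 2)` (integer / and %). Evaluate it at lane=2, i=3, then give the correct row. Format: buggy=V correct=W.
`(lane % 4) + 8*(i / 2)`[2,3]→10
2: G=0,T=2
[3] (0+8,2*2+1) = (8,5)
row: 10 vs 8

buggy=10 correct=8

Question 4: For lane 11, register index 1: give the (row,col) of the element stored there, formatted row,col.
2,7

11: gr=2,th=3
[1] (2+0,3*2+1) = (2,7)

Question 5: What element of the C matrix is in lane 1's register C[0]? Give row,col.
lane 1=>1/4=0, 1 mod 4=1
i=0  r:0+0=>0  c:2·1+0=>2

0,2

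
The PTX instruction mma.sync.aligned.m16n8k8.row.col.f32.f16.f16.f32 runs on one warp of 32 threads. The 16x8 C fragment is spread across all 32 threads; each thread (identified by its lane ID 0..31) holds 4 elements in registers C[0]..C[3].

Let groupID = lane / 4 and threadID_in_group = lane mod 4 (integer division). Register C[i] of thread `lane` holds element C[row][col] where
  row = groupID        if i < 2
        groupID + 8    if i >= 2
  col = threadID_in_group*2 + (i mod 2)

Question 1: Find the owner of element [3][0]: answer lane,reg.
12,0

r: 3->gid=3,r8=0  c: 0->tid=0,i&1=0
L=3*4+0=12  i=0*2+0=0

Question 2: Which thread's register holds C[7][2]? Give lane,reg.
r=7→G=7,rhi=0  c=2→T=1,p=0
L=7*4+1=29  i=0*2+0=0

29,0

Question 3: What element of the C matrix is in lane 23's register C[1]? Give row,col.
5,7

lane 23: gid=5 (23/4), tid=3 (23%4)
i=1: r=5+0=5, c=3*2+1=7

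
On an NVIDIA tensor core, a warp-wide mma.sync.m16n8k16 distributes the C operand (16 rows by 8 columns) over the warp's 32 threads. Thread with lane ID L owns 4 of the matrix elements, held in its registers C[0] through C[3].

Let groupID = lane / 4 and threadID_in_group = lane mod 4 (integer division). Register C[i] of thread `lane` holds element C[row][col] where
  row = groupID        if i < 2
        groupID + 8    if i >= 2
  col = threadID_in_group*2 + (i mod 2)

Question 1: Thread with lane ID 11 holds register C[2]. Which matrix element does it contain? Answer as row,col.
10,6

L=11->gid=11>>2=2, tid=11&3=3
[2]->row 2+8=10  col 3·2+0=6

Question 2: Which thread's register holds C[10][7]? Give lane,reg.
11,3

r=10->g=2,rb=1  c=7->t=3,b0=1
L=2*4+3=11  i=1*2+1=3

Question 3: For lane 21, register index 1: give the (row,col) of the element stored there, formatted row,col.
5,3

lane 21=>21/4=5, 21 mod 4=1
i=1  r:5+0=>5  c:2·1+1=>3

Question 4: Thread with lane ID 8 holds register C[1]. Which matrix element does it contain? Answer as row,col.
2,1

L=8=>grp=8>>2=2, tig=8&3=0
[1]=>row 2+0=2  col 0·2+1=1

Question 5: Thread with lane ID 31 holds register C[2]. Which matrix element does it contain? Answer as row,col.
15,6

lane 31->31/4=7, 31 mod 4=3
i=2  r:7+8->15  c:2·3+0->6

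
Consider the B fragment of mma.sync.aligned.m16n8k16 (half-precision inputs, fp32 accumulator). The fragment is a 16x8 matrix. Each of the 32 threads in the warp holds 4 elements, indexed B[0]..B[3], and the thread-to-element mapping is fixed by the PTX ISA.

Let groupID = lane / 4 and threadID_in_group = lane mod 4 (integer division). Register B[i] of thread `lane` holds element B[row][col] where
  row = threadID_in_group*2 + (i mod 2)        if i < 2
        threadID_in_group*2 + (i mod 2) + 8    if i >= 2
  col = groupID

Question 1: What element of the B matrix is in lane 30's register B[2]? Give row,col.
lane 30=>30/4=7, 30 mod 4=2
i=2  r:2·2+0+8=>12  c:7

12,7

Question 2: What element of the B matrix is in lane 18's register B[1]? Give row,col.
5,4

lane 18: G=4 (18/4), T=2 (18%4)
i=1: r=2*2+1+0=5, c=G=4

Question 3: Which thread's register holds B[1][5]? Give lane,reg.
c=5->g=5  r=1->rb=0,t=0,b0=1
L=5*4+0=20  i=0*2+1=1

20,1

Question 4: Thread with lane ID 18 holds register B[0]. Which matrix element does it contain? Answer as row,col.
lane 18: grp=4 (18/4), tig=2 (18%4)
i=0: r=2*2+0+0=4, c=grp=4

4,4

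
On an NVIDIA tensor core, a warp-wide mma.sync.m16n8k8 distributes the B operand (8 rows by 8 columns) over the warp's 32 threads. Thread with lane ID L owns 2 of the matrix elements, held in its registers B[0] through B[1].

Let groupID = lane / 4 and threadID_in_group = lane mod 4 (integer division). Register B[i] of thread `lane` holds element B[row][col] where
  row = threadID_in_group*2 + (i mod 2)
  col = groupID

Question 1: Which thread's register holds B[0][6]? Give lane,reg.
c=6→G=6  r=0→T=0,p=0
L=6*4+0=24  i=0=0

24,0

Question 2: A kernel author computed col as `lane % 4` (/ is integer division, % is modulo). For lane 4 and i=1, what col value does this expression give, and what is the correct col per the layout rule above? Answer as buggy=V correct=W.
buggy=0 correct=1

`lane % 4`[4,1]⇒0
lane 4: gr=1 (4/4), th=0 (4%4)
i=1: r=0*2+1=1, c=gr=1
col: 0 vs 1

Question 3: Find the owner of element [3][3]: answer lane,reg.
c=3→G=3  r=3→T=1,p=1
L=3*4+1=13  i=1=1

13,1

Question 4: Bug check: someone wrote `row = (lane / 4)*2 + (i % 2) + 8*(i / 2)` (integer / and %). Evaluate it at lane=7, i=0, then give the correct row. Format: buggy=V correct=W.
buggy=2 correct=6

`(lane / 4)*2 + (i % 2) + 8*(i / 2)`[7,0]->2
lane 7: g=1 (7/4), t=3 (7%4)
i=0: r=3*2+0=6, c=g=1
row: 2 vs 6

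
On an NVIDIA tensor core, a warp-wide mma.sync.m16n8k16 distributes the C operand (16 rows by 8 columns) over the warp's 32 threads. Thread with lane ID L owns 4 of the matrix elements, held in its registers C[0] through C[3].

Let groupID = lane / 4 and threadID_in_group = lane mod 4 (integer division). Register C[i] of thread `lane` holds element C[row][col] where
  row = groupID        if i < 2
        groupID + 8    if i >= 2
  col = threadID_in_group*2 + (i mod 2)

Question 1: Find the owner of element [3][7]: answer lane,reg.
r=3⇒gr=3,Rb=0  c=7⇒th=3,odd=1
L=3*4+3=15  i=0*2+1=1

15,1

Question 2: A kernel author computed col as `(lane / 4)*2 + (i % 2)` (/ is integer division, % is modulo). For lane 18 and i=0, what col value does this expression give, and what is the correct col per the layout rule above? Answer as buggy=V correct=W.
`(lane / 4)*2 + (i % 2)`[18,0]->8
lane 18->18/4=4, 18 mod 4=2
i=0  r:4+0->4  c:2·2+0->4
col: 8 vs 4

buggy=8 correct=4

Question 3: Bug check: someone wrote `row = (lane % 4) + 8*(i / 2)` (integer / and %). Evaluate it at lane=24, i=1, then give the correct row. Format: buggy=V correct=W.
buggy=0 correct=6

`(lane % 4) + 8*(i / 2)`[24,1]⇒0
lane 24: gr=6 (24/4), th=0 (24%4)
i=1: r=6+0=6, c=0*2+1=1
row: 0 vs 6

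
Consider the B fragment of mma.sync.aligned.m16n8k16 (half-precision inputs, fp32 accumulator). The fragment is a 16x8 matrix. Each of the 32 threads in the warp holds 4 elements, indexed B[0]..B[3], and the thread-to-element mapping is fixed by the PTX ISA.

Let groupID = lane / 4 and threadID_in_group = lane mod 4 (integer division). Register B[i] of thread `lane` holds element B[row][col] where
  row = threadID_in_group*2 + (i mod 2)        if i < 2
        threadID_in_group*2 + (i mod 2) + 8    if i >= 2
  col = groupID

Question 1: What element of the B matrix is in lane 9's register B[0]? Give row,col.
lane 9->9/4=2, 9 mod 4=1
i=0  r:2·1+0+0->2  c:2

2,2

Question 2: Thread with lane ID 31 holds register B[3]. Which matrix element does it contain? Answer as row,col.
31: g=7,t=3
[3] (3*2+1+8,7) = (15,7)

15,7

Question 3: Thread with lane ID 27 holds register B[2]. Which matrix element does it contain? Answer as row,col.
lane 27->27/4=6, 27 mod 4=3
i=2  r:2·3+0+8->14  c:6

14,6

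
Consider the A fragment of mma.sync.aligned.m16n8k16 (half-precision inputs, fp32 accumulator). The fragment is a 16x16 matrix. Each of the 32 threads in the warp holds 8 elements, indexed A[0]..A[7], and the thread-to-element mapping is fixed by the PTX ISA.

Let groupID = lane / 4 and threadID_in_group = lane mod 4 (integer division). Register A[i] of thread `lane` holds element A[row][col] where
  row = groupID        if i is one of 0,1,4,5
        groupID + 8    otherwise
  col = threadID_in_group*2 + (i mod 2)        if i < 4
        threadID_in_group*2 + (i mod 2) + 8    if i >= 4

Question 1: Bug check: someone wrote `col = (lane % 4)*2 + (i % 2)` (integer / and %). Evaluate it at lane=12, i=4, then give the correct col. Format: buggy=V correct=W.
`(lane % 4)*2 + (i % 2)`[12,4]=>0
lane 12: grp=3 (12/4), tig=0 (12%4)
i=4: r=3+0=3, c=0*2+0+8=8
col: 0 vs 8

buggy=0 correct=8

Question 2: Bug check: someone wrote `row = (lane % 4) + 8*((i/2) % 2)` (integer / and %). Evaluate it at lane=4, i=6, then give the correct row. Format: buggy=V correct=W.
buggy=8 correct=9

`(lane % 4) + 8*((i/2) % 2)`[4,6]=>8
4: grp=1,tig=0
[6] (1+8,0*2+0+8) = (9,8)
row: 8 vs 9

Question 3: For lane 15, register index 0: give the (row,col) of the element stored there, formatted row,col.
lane 15: gid=3 (15/4), tid=3 (15%4)
i=0: r=3+0=3, c=3*2+0+0=6

3,6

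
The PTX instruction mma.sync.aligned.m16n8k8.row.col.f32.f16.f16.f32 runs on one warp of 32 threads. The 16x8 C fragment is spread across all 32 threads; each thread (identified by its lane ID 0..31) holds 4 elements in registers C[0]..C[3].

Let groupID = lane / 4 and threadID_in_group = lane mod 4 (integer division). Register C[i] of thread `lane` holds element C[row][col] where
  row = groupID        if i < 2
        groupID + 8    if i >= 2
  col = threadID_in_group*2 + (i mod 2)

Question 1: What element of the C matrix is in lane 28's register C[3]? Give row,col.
L=28⇒gr=28>>2=7, th=28&3=0
[3]⇒row 7+8=15  col 0·2+1=1

15,1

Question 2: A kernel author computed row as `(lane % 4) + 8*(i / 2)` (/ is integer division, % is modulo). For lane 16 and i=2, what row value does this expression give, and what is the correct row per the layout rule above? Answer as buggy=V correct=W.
`(lane % 4) + 8*(i / 2)`[16,2]⇒8
L=16⇒gr=16>>2=4, th=16&3=0
[2]⇒row 4+8=12  col 0·2+0=0
row: 8 vs 12

buggy=8 correct=12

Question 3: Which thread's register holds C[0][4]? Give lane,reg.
r: 0->gid=0,r8=0  c: 4->tid=2,i&1=0
L=0*4+2=2  i=0*2+0=0

2,0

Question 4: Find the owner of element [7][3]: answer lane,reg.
r=7->g=7,rb=0  c=3->t=1,b0=1
L=7*4+1=29  i=0*2+1=1

29,1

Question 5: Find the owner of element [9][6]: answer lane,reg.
r: 9->gid=1,r8=1  c: 6->tid=3,i&1=0
L=1*4+3=7  i=1*2+0=2

7,2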